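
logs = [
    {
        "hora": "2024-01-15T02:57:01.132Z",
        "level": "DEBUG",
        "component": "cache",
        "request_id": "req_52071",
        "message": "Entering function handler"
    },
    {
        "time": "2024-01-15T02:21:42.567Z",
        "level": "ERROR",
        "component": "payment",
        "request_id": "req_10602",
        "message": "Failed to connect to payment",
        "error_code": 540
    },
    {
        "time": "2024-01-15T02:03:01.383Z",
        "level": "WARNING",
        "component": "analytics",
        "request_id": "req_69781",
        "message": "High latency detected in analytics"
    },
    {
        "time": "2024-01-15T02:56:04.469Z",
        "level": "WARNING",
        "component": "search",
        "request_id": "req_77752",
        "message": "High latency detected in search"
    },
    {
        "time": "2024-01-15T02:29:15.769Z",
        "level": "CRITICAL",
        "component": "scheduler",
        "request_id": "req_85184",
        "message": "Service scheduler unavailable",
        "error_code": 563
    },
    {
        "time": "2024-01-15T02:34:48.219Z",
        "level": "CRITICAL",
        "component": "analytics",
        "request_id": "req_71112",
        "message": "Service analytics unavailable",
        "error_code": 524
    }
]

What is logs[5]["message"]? "Service analytics unavailable"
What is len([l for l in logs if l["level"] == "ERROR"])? 1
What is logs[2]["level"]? "WARNING"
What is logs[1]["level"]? "ERROR"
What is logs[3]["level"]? "WARNING"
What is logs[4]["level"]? "CRITICAL"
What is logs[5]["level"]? "CRITICAL"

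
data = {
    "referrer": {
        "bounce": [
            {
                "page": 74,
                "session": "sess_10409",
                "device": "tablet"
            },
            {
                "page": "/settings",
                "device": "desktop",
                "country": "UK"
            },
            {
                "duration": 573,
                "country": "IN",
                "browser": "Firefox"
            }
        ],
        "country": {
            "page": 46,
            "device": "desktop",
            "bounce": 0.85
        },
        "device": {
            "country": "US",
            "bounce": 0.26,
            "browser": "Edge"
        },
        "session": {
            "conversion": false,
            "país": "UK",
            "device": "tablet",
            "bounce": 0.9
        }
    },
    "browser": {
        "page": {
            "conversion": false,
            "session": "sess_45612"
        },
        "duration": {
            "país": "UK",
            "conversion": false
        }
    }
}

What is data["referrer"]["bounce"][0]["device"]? "tablet"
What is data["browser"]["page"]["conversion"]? False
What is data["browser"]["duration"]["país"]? "UK"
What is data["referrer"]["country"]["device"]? "desktop"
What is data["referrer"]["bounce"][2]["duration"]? 573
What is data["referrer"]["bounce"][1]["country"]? "UK"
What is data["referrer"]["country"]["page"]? 46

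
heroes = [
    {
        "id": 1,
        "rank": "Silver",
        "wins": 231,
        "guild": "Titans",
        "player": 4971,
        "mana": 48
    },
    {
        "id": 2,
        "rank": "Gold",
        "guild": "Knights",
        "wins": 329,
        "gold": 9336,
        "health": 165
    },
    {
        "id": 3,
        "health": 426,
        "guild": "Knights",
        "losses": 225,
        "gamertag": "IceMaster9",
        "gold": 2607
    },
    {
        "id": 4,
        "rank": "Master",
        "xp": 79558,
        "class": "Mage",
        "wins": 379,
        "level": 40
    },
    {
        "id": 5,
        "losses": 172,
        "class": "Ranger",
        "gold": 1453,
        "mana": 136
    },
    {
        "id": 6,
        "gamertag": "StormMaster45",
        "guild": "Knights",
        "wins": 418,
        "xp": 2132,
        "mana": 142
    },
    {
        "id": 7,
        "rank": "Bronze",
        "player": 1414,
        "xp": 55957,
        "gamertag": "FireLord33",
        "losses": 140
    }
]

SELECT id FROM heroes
[1, 2, 3, 4, 5, 6, 7]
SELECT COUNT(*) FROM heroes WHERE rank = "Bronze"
1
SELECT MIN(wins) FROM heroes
231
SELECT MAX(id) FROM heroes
7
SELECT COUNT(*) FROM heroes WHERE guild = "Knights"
3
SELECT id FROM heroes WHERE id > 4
[5, 6, 7]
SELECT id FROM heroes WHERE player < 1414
[]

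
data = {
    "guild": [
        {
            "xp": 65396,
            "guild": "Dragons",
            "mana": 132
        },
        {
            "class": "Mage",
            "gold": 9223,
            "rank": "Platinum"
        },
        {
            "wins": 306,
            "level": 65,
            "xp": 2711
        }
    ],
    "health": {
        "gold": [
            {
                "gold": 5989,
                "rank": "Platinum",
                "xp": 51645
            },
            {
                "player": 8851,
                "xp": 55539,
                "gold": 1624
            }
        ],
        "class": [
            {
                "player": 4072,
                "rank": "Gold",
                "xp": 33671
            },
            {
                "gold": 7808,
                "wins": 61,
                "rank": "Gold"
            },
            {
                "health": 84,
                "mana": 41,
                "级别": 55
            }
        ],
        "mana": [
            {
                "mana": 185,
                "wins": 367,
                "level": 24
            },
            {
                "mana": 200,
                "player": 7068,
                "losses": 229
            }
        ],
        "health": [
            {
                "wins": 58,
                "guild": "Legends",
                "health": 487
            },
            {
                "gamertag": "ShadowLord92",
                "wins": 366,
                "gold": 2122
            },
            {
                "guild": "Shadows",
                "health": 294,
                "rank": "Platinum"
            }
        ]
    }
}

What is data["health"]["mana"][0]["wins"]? 367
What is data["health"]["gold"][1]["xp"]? 55539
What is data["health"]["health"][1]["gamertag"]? "ShadowLord92"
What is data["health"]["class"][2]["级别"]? 55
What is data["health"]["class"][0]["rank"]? "Gold"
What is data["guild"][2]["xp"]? 2711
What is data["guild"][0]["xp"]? 65396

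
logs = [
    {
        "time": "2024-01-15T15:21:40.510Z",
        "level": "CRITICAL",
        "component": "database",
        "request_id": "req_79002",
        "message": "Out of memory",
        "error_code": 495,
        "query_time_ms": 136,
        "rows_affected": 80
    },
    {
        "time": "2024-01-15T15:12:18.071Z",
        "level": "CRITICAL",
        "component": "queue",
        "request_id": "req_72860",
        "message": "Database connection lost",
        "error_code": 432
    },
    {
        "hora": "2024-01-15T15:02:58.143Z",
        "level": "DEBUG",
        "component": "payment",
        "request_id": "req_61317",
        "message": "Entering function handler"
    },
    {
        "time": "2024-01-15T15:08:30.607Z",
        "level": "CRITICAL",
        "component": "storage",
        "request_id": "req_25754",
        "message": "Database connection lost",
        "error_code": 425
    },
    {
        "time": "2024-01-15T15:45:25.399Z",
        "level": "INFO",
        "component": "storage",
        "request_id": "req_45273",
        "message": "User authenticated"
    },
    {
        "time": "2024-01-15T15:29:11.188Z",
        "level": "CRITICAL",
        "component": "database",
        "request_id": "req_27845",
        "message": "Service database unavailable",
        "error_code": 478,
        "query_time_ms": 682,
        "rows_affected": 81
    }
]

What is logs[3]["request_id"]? "req_25754"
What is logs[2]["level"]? "DEBUG"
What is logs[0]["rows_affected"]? 80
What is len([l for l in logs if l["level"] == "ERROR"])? 0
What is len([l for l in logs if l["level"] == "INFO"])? 1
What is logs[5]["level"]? "CRITICAL"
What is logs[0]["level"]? "CRITICAL"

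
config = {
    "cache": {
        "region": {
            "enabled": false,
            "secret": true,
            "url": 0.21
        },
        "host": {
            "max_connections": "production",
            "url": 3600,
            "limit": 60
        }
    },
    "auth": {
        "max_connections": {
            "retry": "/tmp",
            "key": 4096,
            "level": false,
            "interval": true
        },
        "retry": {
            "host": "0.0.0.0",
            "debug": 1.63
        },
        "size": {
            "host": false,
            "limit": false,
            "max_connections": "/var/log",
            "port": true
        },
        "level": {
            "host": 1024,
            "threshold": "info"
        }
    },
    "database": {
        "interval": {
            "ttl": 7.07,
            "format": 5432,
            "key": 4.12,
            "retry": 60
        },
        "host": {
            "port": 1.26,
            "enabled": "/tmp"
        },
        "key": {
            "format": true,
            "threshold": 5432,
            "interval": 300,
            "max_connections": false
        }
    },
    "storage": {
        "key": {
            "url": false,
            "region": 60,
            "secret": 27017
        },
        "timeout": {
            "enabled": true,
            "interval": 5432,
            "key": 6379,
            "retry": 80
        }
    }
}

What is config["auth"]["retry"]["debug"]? 1.63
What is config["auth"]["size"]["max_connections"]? "/var/log"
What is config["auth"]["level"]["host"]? 1024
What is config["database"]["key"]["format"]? True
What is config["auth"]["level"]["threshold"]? "info"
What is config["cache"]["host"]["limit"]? 60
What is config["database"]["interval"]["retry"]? 60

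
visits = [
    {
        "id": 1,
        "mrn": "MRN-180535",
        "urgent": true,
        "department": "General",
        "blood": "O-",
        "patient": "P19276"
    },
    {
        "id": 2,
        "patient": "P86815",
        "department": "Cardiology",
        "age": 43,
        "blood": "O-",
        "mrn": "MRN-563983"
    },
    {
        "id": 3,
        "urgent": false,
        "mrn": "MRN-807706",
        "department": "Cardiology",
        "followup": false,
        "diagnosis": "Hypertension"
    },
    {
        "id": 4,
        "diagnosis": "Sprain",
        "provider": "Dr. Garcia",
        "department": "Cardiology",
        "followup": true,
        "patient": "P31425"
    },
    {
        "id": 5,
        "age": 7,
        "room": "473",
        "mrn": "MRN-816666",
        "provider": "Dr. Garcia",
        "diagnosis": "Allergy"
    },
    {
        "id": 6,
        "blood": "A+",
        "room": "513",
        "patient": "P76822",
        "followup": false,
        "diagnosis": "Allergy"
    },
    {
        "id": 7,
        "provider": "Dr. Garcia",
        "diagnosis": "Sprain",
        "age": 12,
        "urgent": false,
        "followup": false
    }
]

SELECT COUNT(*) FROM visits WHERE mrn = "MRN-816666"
1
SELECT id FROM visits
[1, 2, 3, 4, 5, 6, 7]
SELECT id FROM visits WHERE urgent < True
[3, 7]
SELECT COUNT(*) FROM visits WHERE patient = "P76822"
1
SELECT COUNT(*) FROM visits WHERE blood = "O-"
2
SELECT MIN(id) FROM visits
1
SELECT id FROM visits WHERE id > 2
[3, 4, 5, 6, 7]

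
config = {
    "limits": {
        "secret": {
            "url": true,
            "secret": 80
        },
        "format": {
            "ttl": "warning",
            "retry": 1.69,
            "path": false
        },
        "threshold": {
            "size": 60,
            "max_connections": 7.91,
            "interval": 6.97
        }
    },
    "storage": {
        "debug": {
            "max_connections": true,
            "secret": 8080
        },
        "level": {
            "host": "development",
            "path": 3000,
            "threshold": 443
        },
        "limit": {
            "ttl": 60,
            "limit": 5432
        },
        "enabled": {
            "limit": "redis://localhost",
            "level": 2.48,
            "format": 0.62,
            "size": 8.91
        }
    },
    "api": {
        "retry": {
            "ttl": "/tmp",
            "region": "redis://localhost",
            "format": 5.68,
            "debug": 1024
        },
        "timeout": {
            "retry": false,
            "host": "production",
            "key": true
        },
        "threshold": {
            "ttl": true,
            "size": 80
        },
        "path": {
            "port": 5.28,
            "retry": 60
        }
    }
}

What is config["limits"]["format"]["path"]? False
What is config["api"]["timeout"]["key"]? True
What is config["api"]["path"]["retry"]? 60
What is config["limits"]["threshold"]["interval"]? 6.97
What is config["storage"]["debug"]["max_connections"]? True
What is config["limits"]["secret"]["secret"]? 80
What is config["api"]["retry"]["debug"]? 1024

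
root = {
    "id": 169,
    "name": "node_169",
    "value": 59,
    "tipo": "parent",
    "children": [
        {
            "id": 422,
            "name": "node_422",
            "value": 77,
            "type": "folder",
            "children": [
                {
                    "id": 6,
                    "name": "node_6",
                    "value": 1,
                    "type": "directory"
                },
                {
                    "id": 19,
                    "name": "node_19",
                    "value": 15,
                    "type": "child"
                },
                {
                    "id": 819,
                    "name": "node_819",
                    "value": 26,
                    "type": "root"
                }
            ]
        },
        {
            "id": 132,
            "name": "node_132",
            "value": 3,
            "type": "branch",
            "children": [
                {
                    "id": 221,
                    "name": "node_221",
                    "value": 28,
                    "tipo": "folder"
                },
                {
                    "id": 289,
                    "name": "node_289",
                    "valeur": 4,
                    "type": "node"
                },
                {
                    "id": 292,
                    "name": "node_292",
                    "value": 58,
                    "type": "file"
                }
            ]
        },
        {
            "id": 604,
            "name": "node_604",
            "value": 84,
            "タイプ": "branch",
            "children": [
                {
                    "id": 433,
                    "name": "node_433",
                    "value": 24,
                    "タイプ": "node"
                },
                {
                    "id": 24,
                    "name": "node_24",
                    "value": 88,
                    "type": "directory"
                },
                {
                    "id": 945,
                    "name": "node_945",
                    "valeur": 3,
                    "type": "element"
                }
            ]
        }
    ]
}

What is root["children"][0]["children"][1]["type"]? "child"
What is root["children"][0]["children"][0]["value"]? 1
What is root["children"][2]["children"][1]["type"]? "directory"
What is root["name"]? "node_169"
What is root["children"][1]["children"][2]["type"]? "file"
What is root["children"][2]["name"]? "node_604"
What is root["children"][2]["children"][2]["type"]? "element"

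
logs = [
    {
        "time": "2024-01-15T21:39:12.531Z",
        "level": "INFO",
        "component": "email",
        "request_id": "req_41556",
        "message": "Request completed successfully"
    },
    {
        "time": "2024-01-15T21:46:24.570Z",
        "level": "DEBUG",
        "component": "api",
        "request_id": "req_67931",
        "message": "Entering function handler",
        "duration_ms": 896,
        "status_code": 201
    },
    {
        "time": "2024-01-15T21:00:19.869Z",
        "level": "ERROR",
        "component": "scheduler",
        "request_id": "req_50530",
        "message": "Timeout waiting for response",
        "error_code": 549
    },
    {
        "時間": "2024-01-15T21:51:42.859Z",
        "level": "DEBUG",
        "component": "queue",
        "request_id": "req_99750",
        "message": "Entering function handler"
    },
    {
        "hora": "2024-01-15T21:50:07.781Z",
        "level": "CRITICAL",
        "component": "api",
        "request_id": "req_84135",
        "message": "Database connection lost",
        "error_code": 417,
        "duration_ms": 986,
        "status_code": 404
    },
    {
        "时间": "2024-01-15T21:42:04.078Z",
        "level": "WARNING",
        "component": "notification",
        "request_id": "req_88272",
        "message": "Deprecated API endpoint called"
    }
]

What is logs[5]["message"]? "Deprecated API endpoint called"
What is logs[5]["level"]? "WARNING"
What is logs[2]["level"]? "ERROR"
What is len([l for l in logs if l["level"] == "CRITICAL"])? 1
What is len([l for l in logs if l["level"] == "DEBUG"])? 2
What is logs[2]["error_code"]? 549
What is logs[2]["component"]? "scheduler"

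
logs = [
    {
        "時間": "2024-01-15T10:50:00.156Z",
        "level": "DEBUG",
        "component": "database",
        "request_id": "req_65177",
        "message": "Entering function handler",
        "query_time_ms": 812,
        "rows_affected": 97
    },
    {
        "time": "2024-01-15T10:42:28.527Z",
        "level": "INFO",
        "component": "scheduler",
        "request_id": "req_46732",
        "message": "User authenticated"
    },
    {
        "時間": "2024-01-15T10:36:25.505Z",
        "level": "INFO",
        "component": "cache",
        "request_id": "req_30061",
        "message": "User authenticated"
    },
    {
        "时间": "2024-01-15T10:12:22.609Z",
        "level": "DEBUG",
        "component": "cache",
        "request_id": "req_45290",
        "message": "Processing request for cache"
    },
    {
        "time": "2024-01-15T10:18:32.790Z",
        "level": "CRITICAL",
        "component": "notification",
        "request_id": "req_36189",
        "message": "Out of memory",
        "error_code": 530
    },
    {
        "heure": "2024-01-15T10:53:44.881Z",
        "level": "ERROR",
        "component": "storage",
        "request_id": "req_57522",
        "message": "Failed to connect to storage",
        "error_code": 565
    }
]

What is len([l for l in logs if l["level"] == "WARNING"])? 0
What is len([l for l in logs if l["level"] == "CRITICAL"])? 1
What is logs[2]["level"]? "INFO"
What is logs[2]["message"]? "User authenticated"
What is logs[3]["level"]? "DEBUG"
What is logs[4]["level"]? "CRITICAL"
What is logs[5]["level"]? "ERROR"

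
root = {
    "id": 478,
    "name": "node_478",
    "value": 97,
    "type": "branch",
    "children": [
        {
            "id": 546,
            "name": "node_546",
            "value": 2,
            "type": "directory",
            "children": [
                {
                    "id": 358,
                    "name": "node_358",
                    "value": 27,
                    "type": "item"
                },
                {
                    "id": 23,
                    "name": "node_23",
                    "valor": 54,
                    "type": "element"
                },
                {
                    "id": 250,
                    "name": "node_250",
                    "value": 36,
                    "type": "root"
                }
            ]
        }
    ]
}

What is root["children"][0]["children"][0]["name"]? "node_358"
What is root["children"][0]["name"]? "node_546"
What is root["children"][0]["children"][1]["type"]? "element"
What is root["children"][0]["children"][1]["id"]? 23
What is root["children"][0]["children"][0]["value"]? 27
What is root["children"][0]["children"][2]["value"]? 36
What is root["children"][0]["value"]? 2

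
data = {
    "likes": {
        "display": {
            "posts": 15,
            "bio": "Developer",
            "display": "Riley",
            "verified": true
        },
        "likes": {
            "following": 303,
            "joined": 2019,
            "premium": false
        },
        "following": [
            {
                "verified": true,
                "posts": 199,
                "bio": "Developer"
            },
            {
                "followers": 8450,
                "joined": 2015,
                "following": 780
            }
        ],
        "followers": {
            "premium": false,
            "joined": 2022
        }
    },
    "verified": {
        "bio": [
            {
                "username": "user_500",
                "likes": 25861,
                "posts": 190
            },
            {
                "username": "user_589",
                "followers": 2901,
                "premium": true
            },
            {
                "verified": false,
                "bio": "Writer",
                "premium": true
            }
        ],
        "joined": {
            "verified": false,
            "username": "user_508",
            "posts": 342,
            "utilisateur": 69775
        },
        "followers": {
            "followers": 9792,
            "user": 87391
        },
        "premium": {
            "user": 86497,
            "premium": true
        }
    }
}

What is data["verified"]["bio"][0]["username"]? "user_500"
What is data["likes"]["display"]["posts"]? 15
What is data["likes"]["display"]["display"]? "Riley"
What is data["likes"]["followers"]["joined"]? 2022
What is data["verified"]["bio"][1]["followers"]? 2901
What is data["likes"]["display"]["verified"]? True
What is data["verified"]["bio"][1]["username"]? "user_589"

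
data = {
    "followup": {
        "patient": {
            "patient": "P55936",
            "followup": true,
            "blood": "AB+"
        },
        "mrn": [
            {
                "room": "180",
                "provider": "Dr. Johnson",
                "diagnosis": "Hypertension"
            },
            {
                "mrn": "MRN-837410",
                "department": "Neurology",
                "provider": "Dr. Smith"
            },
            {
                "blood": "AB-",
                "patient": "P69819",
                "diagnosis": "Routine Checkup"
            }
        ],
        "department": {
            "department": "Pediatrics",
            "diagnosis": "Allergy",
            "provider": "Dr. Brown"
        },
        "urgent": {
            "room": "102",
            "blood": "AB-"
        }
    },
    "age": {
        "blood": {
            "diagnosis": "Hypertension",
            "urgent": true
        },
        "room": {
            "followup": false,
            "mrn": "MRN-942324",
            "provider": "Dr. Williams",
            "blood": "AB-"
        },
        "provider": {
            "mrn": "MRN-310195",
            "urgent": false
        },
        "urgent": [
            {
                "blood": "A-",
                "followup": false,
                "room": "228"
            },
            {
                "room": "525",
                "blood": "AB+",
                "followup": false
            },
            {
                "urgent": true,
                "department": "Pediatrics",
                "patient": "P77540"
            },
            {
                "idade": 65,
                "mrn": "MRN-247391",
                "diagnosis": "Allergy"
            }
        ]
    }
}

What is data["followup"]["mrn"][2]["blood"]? "AB-"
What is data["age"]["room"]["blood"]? "AB-"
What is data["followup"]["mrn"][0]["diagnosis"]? "Hypertension"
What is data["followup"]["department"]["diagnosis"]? "Allergy"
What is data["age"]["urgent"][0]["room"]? "228"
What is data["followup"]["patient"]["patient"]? "P55936"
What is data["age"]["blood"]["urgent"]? True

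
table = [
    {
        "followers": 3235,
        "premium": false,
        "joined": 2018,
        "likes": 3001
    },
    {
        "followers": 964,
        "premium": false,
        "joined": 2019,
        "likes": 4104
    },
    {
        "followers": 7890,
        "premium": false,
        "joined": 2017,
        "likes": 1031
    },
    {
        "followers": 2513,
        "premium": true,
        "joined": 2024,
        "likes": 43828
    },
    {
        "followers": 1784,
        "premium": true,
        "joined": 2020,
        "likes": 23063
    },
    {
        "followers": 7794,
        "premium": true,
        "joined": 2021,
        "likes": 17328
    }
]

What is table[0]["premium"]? False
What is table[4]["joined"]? 2020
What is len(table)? 6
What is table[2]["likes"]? 1031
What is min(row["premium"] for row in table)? False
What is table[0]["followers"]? 3235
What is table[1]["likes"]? 4104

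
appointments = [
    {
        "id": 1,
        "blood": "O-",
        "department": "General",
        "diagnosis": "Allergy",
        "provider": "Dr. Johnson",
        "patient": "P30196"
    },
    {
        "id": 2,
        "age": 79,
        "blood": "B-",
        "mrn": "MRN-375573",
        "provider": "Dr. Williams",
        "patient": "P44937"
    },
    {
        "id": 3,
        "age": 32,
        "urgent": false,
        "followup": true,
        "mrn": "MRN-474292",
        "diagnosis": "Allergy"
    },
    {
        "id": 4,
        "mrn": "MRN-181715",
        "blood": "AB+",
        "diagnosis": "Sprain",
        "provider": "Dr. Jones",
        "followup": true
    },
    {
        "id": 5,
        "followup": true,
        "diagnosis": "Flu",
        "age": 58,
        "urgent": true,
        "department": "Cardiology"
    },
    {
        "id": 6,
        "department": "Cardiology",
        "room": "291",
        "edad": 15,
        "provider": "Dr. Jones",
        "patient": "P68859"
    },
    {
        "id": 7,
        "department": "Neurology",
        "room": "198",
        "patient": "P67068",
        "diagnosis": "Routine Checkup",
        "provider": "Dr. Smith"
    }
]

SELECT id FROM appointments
[1, 2, 3, 4, 5, 6, 7]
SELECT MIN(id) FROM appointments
1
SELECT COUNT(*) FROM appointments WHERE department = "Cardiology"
2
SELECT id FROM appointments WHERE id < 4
[1, 2, 3]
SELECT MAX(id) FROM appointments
7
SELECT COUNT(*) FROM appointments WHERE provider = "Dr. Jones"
2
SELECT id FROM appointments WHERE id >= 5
[5, 6, 7]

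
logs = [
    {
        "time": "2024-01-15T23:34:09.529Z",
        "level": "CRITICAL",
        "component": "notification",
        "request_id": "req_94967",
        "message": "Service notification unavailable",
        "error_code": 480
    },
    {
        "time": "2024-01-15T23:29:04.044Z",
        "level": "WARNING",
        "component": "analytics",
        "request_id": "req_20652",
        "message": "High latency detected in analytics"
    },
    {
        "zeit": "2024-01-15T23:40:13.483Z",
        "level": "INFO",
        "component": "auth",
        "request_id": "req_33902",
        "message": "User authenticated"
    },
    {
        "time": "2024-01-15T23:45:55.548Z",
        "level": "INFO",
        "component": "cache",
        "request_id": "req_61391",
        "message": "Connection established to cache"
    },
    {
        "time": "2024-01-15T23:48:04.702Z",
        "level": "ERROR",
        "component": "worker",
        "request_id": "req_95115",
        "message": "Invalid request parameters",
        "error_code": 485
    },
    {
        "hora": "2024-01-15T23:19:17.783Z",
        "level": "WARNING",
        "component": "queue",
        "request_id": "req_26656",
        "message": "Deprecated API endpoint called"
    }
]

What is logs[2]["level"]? "INFO"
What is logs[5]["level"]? "WARNING"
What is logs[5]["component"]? "queue"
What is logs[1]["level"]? "WARNING"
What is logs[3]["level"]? "INFO"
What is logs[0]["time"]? "2024-01-15T23:34:09.529Z"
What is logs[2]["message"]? "User authenticated"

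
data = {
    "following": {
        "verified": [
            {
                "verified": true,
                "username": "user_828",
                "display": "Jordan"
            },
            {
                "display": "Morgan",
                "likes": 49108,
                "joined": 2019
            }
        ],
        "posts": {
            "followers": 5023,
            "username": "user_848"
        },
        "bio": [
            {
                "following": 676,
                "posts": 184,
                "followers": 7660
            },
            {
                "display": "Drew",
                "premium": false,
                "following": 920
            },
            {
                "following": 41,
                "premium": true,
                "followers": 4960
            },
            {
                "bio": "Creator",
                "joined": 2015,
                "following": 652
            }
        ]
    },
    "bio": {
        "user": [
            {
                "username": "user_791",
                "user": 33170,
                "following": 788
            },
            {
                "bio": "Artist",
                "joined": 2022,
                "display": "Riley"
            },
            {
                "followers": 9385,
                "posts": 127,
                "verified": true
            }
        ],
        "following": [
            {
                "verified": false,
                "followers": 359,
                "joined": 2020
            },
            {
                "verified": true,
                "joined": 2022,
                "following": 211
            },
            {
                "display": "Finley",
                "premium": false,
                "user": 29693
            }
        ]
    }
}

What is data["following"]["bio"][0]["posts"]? 184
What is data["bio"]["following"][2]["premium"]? False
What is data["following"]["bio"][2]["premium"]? True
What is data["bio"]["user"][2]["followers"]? 9385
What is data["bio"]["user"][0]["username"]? "user_791"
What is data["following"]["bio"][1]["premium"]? False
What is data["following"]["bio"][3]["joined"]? 2015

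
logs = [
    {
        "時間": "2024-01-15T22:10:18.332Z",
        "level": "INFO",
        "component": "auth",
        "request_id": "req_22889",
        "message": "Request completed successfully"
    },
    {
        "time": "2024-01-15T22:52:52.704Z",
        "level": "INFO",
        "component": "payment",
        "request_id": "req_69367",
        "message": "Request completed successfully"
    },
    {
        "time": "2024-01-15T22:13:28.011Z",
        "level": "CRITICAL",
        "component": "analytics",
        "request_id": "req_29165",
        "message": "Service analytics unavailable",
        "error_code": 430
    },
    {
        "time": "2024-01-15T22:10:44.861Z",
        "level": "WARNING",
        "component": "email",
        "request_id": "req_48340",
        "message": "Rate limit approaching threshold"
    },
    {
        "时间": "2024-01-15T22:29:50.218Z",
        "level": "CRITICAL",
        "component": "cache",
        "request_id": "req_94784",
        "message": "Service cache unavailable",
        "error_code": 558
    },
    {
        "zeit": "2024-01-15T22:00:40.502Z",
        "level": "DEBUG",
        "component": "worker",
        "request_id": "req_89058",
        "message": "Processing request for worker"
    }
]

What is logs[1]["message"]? "Request completed successfully"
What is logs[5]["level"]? "DEBUG"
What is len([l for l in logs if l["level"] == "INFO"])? 2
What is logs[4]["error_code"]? 558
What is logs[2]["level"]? "CRITICAL"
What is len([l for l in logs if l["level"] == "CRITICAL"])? 2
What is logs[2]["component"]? "analytics"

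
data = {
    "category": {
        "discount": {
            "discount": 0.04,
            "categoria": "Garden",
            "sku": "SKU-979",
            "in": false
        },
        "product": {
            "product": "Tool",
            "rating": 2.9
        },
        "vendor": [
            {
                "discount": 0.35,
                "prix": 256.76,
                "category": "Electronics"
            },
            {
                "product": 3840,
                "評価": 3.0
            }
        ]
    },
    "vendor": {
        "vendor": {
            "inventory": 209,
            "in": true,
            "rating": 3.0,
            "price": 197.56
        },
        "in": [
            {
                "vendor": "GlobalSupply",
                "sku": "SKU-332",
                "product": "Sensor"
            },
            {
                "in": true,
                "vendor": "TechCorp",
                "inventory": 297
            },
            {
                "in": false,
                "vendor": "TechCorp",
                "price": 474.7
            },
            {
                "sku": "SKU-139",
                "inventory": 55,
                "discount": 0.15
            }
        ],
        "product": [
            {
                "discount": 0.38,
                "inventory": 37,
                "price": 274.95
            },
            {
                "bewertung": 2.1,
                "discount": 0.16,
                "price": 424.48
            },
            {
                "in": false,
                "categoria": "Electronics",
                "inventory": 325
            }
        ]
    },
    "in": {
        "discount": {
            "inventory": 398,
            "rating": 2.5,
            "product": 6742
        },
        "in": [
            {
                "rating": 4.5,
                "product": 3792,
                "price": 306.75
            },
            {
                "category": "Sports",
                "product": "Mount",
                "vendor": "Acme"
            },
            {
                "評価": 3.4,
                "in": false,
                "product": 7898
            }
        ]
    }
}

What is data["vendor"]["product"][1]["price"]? 424.48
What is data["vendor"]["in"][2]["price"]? 474.7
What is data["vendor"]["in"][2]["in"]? False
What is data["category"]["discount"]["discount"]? 0.04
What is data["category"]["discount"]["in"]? False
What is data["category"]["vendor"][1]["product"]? 3840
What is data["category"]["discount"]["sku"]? "SKU-979"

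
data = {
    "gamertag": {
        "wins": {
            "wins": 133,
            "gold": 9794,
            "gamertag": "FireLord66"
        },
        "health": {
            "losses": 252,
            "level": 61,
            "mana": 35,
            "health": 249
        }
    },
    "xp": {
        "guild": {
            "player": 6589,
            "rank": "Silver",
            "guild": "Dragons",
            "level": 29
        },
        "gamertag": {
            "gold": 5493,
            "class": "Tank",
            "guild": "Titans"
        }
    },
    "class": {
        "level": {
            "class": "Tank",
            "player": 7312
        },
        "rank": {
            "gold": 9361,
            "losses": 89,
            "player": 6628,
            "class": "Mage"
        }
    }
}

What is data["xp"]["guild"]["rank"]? "Silver"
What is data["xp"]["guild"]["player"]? 6589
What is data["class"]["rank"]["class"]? "Mage"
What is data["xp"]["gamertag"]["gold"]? 5493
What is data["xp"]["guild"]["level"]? 29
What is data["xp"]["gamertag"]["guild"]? "Titans"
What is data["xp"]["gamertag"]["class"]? "Tank"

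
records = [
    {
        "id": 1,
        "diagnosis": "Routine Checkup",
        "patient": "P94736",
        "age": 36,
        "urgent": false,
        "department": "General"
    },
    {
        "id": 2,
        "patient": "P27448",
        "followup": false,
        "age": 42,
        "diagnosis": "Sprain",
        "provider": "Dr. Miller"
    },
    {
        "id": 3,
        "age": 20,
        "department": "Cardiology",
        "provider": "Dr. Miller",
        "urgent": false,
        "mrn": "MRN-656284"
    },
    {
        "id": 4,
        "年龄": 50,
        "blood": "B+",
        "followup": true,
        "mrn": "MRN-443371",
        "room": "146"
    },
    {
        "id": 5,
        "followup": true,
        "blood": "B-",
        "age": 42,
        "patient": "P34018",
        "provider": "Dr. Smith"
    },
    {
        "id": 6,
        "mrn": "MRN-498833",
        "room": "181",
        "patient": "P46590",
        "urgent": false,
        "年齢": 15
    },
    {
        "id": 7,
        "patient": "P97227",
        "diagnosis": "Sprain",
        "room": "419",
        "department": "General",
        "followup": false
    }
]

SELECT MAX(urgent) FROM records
False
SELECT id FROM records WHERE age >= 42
[2, 5]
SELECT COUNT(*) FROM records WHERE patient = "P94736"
1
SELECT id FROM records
[1, 2, 3, 4, 5, 6, 7]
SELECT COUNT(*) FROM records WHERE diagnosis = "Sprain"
2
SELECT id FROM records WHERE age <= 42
[1, 2, 3, 5]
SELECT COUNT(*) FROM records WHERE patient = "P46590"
1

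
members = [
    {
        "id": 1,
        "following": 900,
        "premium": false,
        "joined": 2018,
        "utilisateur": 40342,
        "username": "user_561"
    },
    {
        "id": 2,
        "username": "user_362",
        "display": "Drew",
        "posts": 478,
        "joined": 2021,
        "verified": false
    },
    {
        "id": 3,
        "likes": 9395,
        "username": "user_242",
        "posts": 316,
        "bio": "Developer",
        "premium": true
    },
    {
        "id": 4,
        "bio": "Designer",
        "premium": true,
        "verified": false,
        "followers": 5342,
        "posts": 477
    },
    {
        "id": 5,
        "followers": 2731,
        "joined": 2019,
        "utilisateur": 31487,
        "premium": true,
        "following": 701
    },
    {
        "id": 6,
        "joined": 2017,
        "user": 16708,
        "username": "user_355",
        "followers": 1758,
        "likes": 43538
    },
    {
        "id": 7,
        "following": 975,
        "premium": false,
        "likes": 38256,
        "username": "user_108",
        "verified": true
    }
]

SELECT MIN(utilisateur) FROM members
31487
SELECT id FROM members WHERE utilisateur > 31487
[1]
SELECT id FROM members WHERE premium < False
[]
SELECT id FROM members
[1, 2, 3, 4, 5, 6, 7]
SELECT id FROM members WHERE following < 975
[1, 5]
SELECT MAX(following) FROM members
975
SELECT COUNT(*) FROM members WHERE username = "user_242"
1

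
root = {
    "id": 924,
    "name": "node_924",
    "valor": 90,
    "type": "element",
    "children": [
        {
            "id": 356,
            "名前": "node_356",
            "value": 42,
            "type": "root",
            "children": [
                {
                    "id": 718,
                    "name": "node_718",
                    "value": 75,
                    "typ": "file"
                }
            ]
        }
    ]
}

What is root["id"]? 924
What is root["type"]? "element"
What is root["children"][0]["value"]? 42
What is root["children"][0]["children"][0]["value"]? 75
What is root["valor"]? 90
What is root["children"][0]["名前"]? "node_356"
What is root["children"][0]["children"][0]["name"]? "node_718"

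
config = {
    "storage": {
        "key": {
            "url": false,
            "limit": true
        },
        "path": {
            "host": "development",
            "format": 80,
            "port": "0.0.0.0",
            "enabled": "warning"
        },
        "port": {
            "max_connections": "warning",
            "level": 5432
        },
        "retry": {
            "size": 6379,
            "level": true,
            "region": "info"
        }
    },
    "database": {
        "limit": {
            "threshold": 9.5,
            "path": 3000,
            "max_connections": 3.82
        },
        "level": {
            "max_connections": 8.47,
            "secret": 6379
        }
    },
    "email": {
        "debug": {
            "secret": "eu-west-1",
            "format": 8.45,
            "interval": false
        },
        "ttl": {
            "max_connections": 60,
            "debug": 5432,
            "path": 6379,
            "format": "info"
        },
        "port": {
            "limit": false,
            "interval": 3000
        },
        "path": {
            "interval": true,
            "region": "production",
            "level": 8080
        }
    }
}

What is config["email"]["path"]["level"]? 8080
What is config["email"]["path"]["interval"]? True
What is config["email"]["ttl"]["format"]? "info"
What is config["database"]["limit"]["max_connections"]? 3.82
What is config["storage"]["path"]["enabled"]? "warning"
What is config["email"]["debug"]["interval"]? False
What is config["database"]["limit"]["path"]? 3000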